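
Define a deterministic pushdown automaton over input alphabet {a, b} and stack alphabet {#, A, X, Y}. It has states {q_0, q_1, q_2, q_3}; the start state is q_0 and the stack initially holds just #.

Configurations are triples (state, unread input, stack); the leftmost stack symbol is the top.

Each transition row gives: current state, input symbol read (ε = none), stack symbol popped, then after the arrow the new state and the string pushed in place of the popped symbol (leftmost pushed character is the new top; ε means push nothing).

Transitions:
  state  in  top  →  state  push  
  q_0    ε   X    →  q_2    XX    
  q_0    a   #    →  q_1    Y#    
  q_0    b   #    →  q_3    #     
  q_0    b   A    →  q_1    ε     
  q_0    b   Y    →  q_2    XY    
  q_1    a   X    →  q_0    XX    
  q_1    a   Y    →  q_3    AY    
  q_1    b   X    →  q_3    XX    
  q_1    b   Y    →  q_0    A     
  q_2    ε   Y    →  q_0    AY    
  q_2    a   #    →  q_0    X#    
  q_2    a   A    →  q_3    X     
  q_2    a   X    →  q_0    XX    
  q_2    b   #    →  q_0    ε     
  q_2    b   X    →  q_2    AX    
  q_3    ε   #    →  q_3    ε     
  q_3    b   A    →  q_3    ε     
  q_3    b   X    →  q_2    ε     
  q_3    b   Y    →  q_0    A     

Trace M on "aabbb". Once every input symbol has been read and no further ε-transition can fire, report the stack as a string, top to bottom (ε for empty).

#

(q_0, aabbb, #)
  read a, top #: go to q_1, push Y# → (q_1, abbb, Y#)
  read a, top Y: go to q_3, push AY → (q_3, bbb, AY#)
  read b, top A: go to q_3, push ε → (q_3, bb, Y#)
  read b, top Y: go to q_0, push A → (q_0, b, A#)
  read b, top A: go to q_1, push ε → (q_1, ε, #)
All input consumed in state q_1 with stack #.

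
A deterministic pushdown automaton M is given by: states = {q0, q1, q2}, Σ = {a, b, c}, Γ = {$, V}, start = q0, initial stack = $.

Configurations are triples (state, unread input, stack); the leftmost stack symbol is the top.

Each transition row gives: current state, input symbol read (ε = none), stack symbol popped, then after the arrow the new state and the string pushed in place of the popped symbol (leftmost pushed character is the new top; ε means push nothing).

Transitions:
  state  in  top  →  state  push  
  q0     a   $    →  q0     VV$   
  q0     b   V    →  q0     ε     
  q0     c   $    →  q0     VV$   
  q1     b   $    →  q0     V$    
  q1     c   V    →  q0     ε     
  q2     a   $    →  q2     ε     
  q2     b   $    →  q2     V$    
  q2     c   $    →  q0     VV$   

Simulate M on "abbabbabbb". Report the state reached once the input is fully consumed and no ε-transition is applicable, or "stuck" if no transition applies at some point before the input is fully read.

stuck

(q0, abbabbabbb, $)
  read a, top $: go to q0, push VV$ → (q0, bbabbabbb, VV$)
  read b, top V: go to q0, push ε → (q0, babbabbb, V$)
  read b, top V: go to q0, push ε → (q0, abbabbb, $)
  read a, top $: go to q0, push VV$ → (q0, bbabbb, VV$)
  read b, top V: go to q0, push ε → (q0, babbb, V$)
  read b, top V: go to q0, push ε → (q0, abbb, $)
  read a, top $: go to q0, push VV$ → (q0, bbb, VV$)
  read b, top V: go to q0, push ε → (q0, bb, V$)
  read b, top V: go to q0, push ε → (q0, b, $)
No transition for (q0, b, top $); M blocks with input b remaining.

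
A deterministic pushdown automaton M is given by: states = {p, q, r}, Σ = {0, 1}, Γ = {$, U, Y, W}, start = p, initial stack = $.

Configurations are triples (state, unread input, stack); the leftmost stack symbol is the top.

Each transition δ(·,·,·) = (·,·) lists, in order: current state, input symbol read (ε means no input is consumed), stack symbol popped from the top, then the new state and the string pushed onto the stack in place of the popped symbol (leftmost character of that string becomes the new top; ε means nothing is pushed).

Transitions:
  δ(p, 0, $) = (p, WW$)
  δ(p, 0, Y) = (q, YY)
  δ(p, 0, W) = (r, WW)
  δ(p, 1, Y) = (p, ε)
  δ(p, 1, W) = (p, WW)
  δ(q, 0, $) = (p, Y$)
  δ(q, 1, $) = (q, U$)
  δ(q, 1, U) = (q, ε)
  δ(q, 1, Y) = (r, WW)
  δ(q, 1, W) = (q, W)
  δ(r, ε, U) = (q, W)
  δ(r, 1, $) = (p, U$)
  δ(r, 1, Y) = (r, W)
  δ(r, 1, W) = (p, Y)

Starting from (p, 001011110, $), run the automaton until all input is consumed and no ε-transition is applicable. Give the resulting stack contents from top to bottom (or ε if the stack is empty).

WWWYWW$

(p, 001011110, $)
  read 0, top $: go to p, push WW$ → (p, 01011110, WW$)
  read 0, top W: go to r, push WW → (r, 1011110, WWW$)
  read 1, top W: go to p, push Y → (p, 011110, YWW$)
  read 0, top Y: go to q, push YY → (q, 11110, YYWW$)
  read 1, top Y: go to r, push WW → (r, 1110, WWYWW$)
  read 1, top W: go to p, push Y → (p, 110, YWYWW$)
  read 1, top Y: go to p, push ε → (p, 10, WYWW$)
  read 1, top W: go to p, push WW → (p, 0, WWYWW$)
  read 0, top W: go to r, push WW → (r, ε, WWWYWW$)
All input consumed in state r with stack WWWYWW$.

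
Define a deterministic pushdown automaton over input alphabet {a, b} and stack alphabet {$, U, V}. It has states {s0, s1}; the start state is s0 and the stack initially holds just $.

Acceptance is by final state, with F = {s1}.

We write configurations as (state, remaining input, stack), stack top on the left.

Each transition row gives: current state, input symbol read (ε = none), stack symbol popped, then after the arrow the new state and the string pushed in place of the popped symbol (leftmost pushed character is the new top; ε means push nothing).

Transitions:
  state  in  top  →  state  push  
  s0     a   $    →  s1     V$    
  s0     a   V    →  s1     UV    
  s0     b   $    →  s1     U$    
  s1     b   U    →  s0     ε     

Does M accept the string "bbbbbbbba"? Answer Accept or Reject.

Accept

(s0, bbbbbbbba, $)
  read b, top $: go to s1, push U$ → (s1, bbbbbbba, U$)
  read b, top U: go to s0, push ε → (s0, bbbbbba, $)
  read b, top $: go to s1, push U$ → (s1, bbbbba, U$)
  read b, top U: go to s0, push ε → (s0, bbbba, $)
  read b, top $: go to s1, push U$ → (s1, bbba, U$)
  read b, top U: go to s0, push ε → (s0, bba, $)
  read b, top $: go to s1, push U$ → (s1, ba, U$)
  read b, top U: go to s0, push ε → (s0, a, $)
  read a, top $: go to s1, push V$ → (s1, ε, V$)
All input consumed; state s1 ∈ F.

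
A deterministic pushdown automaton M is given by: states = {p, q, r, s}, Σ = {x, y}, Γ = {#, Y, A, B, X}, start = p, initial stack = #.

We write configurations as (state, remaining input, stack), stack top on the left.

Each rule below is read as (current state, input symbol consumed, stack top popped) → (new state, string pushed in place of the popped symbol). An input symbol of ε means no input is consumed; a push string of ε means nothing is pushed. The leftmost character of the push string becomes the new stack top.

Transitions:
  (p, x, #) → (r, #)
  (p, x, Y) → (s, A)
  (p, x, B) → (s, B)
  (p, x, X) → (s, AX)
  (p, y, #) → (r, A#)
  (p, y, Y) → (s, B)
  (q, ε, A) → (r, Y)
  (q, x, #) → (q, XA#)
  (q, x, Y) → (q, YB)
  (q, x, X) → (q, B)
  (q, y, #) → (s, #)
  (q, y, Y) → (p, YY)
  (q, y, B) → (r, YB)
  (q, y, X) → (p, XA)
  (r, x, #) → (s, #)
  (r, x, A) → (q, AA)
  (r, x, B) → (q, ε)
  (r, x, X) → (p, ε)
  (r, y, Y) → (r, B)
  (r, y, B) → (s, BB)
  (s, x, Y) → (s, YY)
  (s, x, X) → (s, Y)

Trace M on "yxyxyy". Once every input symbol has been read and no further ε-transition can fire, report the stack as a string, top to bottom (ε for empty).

BB#

(p, yxyxyy, #)
  read y, top #: go to r, push A# → (r, xyxyy, A#)
  read x, top A: go to q, push AA → (q, yxyy, AA#)
  ε-move, top A: go to r, push Y → (r, yxyy, YA#)
  read y, top Y: go to r, push B → (r, xyy, BA#)
  read x, top B: go to q, push ε → (q, yy, A#)
  ε-move, top A: go to r, push Y → (r, yy, Y#)
  read y, top Y: go to r, push B → (r, y, B#)
  read y, top B: go to s, push BB → (s, ε, BB#)
All input consumed in state s with stack BB#.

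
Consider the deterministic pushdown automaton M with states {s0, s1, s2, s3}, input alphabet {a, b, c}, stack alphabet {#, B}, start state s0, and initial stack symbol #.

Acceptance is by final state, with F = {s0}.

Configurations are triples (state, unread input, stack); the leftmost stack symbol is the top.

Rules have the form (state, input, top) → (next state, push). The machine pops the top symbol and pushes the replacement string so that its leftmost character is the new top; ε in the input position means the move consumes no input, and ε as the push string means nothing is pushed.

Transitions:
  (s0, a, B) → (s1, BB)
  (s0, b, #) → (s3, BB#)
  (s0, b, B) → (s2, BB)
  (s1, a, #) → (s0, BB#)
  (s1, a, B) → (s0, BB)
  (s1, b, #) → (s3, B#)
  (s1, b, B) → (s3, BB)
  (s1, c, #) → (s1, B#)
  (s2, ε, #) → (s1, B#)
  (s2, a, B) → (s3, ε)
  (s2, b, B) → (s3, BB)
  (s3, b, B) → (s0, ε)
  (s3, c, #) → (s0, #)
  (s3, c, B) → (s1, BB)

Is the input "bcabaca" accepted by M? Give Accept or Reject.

(s0, bcabaca, #) ⊢ (s3, cabaca, BB#) ⊢ (s1, abaca, BBB#) ⊢ (s0, baca, BBBB#) ⊢ (s2, aca, BBBBB#) ⊢ (s3, ca, BBBB#) ⊢ (s1, a, BBBBB#) ⊢ (s0, ε, BBBBBB#)
All input consumed; state s0 ∈ F.

Accept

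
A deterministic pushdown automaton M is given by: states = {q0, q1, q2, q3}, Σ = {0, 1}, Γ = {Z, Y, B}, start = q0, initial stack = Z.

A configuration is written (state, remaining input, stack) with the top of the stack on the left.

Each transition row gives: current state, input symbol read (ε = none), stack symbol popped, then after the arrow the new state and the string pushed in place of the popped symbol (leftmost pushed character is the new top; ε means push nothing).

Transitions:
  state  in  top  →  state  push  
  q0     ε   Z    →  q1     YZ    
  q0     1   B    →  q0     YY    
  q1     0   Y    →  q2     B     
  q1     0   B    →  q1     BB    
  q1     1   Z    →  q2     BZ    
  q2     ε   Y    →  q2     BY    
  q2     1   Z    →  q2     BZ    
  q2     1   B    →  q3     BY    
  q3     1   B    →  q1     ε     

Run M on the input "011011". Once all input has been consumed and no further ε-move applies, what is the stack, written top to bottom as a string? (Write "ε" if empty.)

(q0, 011011, Z) ⊢ (q1, 011011, YZ) ⊢ (q2, 11011, BZ) ⊢ (q3, 1011, BYZ) ⊢ (q1, 011, YZ) ⊢ (q2, 11, BZ) ⊢ (q3, 1, BYZ) ⊢ (q1, ε, YZ)
All input consumed in state q1 with stack YZ.

YZ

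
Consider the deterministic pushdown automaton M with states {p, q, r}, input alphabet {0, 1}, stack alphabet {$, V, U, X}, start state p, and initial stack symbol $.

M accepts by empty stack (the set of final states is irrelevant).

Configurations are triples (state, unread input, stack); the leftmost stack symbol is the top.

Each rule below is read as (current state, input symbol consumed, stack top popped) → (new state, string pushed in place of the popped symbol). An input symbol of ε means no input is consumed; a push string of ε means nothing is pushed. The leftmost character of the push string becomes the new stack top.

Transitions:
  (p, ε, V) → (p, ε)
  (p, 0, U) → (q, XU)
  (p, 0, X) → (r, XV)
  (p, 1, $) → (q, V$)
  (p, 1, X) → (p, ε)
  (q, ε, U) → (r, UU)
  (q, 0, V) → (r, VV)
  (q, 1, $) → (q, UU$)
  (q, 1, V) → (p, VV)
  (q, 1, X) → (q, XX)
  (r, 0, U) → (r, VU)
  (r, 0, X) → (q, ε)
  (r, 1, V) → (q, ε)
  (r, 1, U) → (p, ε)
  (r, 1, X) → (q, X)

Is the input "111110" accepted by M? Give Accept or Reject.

Reject

(p, 111110, $)
  read 1, top $: go to q, push V$ → (q, 11110, V$)
  read 1, top V: go to p, push VV → (p, 1110, VV$)
  ε-move, top V: go to p, push ε → (p, 1110, V$)
  ε-move, top V: go to p, push ε → (p, 1110, $)
  read 1, top $: go to q, push V$ → (q, 110, V$)
  read 1, top V: go to p, push VV → (p, 10, VV$)
  ε-move, top V: go to p, push ε → (p, 10, V$)
  ε-move, top V: go to p, push ε → (p, 10, $)
  read 1, top $: go to q, push V$ → (q, 0, V$)
  read 0, top V: go to r, push VV → (r, ε, VV$)
All input consumed; stack is VV$, not empty, and no further ε-move applies.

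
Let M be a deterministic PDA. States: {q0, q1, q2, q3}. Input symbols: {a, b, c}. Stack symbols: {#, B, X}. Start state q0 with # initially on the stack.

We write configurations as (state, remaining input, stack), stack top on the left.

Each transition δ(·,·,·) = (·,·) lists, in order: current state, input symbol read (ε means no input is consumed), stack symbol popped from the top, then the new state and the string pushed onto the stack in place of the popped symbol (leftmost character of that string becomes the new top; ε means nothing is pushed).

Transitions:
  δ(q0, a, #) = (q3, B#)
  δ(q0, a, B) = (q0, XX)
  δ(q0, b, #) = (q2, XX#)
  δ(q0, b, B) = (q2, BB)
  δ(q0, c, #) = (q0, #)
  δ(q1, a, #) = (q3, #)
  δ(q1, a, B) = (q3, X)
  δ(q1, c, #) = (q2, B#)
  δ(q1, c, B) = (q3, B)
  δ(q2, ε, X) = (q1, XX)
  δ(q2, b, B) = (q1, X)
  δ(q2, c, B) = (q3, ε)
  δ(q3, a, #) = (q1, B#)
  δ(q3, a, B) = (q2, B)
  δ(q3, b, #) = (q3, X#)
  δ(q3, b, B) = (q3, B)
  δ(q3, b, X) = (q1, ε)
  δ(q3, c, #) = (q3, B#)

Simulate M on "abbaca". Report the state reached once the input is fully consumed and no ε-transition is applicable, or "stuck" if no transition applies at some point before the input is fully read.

(q0, abbaca, #)
  read a, top #: go to q3, push B# → (q3, bbaca, B#)
  read b, top B: go to q3, push B → (q3, baca, B#)
  read b, top B: go to q3, push B → (q3, aca, B#)
  read a, top B: go to q2, push B → (q2, ca, B#)
  read c, top B: go to q3, push ε → (q3, a, #)
  read a, top #: go to q1, push B# → (q1, ε, B#)
All input consumed; M is in state q1.

q1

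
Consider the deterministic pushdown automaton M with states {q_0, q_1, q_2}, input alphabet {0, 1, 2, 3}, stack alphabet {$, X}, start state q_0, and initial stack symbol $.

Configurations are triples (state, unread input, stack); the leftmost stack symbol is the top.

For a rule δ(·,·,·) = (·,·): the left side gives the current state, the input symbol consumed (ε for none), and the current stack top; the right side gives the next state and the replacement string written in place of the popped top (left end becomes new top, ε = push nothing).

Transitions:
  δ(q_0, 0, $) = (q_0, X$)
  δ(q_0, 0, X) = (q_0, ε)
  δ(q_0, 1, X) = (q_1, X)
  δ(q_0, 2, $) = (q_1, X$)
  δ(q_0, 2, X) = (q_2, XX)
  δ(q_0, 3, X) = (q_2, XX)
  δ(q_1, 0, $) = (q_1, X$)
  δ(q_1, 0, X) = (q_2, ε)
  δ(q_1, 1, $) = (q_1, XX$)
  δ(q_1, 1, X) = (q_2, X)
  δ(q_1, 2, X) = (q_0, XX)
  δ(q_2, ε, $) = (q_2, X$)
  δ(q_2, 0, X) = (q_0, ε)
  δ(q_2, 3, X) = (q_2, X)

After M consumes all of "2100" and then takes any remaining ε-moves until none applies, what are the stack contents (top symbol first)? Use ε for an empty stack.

(q_0, 2100, $)
  read 2, top $: go to q_1, push X$ → (q_1, 100, X$)
  read 1, top X: go to q_2, push X → (q_2, 00, X$)
  read 0, top X: go to q_0, push ε → (q_0, 0, $)
  read 0, top $: go to q_0, push X$ → (q_0, ε, X$)
All input consumed in state q_0 with stack X$.

X$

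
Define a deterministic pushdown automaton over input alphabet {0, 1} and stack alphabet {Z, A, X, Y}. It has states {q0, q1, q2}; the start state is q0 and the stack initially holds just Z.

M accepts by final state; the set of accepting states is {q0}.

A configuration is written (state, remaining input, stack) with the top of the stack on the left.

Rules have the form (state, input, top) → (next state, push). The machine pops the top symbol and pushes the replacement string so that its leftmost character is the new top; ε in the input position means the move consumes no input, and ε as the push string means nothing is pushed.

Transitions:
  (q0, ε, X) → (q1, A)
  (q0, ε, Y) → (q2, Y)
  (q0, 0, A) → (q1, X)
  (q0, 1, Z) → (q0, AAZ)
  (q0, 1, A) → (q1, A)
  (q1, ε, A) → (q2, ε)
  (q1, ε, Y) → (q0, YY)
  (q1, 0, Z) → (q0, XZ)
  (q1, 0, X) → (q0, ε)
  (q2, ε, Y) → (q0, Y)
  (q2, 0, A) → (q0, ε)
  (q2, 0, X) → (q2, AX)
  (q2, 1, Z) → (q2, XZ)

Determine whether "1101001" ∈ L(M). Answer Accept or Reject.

(q0, 1101001, Z)
  read 1, top Z: go to q0, push AAZ → (q0, 101001, AAZ)
  read 1, top A: go to q1, push A → (q1, 01001, AAZ)
  ε-move, top A: go to q2, push ε → (q2, 01001, AZ)
  read 0, top A: go to q0, push ε → (q0, 1001, Z)
  read 1, top Z: go to q0, push AAZ → (q0, 001, AAZ)
  read 0, top A: go to q1, push X → (q1, 01, XAZ)
  read 0, top X: go to q0, push ε → (q0, 1, AZ)
  read 1, top A: go to q1, push A → (q1, ε, AZ)
  ε-move, top A: go to q2, push ε → (q2, ε, Z)
All input consumed; state q2 ∉ F and no further ε-move applies.

Reject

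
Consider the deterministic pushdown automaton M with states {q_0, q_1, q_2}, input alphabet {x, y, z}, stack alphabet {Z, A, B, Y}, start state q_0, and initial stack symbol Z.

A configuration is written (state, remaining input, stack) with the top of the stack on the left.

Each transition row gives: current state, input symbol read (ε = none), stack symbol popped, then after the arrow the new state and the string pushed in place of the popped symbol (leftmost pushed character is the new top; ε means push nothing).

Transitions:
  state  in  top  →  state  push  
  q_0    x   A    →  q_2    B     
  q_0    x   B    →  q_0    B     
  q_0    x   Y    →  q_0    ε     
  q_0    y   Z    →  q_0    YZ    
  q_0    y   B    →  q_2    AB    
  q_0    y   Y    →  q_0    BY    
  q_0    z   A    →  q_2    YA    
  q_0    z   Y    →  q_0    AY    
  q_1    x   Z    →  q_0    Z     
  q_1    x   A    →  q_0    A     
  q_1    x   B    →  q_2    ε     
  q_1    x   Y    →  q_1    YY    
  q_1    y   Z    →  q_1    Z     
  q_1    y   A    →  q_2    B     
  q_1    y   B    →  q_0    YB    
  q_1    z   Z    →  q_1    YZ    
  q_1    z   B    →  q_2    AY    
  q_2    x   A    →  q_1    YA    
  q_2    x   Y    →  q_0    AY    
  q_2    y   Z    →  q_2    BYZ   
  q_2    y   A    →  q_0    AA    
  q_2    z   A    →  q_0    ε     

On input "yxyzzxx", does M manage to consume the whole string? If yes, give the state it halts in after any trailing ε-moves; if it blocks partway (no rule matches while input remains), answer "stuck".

q_2

(q_0, yxyzzxx, Z) ⊢ (q_0, xyzzxx, YZ) ⊢ (q_0, yzzxx, Z) ⊢ (q_0, zzxx, YZ) ⊢ (q_0, zxx, AYZ) ⊢ (q_2, xx, YAYZ) ⊢ (q_0, x, AYAYZ) ⊢ (q_2, ε, BYAYZ)
All input consumed; M is in state q_2.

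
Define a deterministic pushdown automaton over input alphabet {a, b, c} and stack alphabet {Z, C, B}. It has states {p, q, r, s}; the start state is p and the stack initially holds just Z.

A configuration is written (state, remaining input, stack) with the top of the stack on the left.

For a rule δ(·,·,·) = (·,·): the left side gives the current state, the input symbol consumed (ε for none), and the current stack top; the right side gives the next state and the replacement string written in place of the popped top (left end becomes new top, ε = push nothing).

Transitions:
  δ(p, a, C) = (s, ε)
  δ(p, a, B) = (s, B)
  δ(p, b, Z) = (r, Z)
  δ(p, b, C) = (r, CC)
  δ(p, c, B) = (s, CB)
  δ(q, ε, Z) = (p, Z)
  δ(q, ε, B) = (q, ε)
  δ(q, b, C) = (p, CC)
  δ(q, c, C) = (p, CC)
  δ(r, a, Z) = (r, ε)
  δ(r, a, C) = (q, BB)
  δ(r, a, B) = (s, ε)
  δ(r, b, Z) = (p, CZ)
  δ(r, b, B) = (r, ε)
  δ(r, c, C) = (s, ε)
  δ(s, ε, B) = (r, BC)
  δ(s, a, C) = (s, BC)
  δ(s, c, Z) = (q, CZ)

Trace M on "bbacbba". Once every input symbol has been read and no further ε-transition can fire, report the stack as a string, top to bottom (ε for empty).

CCZ

(p, bbacbba, Z)
  read b, top Z: go to r, push Z → (r, bacbba, Z)
  read b, top Z: go to p, push CZ → (p, acbba, CZ)
  read a, top C: go to s, push ε → (s, cbba, Z)
  read c, top Z: go to q, push CZ → (q, bba, CZ)
  read b, top C: go to p, push CC → (p, ba, CCZ)
  read b, top C: go to r, push CC → (r, a, CCCZ)
  read a, top C: go to q, push BB → (q, ε, BBCCZ)
  ε-move, top B: go to q, push ε → (q, ε, BCCZ)
  ε-move, top B: go to q, push ε → (q, ε, CCZ)
All input consumed in state q with stack CCZ.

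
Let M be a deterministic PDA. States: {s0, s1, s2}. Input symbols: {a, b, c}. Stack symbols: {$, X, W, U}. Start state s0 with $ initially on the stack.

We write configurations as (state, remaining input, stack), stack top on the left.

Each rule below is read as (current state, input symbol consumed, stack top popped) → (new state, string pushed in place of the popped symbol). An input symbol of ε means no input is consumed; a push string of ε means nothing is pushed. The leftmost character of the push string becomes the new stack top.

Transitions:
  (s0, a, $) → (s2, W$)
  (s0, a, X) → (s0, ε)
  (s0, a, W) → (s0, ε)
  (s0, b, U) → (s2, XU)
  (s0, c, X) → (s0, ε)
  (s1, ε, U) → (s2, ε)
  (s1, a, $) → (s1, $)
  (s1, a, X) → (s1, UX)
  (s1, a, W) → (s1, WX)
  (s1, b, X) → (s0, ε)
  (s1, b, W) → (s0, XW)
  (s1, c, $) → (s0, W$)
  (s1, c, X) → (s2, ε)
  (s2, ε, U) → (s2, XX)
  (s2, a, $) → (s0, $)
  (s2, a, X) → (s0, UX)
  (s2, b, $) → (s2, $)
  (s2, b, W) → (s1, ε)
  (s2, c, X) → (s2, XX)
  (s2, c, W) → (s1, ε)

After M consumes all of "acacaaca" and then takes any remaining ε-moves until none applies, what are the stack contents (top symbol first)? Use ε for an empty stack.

$

(s0, acacaaca, $)
  read a, top $: go to s2, push W$ → (s2, cacaaca, W$)
  read c, top W: go to s1, push ε → (s1, acaaca, $)
  read a, top $: go to s1, push $ → (s1, caaca, $)
  read c, top $: go to s0, push W$ → (s0, aaca, W$)
  read a, top W: go to s0, push ε → (s0, aca, $)
  read a, top $: go to s2, push W$ → (s2, ca, W$)
  read c, top W: go to s1, push ε → (s1, a, $)
  read a, top $: go to s1, push $ → (s1, ε, $)
All input consumed in state s1 with stack $.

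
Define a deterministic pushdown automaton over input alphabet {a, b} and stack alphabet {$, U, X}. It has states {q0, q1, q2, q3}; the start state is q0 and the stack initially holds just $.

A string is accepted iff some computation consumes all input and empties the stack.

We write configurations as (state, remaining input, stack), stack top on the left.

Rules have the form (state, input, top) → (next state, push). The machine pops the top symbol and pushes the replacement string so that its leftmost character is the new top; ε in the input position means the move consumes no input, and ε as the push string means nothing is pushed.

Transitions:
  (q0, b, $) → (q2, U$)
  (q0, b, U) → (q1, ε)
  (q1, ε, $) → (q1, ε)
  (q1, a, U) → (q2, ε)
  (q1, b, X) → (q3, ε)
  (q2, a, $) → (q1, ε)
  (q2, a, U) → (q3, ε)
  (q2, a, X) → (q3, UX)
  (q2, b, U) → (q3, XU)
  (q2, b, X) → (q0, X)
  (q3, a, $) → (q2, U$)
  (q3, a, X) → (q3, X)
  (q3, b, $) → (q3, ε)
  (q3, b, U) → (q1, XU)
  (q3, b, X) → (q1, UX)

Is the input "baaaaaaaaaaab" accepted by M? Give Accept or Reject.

(q0, baaaaaaaaaaab, $) ⊢ (q2, aaaaaaaaaaab, U$) ⊢ (q3, aaaaaaaaaab, $) ⊢ (q2, aaaaaaaaab, U$) ⊢ (q3, aaaaaaaab, $) ⊢ (q2, aaaaaaab, U$) ⊢ (q3, aaaaaab, $) ⊢ (q2, aaaaab, U$) ⊢ (q3, aaaab, $) ⊢ (q2, aaab, U$) ⊢ (q3, aab, $) ⊢ (q2, ab, U$) ⊢ (q3, b, $) ⊢ (q3, ε, ε)
All input consumed and the stack is empty.

Accept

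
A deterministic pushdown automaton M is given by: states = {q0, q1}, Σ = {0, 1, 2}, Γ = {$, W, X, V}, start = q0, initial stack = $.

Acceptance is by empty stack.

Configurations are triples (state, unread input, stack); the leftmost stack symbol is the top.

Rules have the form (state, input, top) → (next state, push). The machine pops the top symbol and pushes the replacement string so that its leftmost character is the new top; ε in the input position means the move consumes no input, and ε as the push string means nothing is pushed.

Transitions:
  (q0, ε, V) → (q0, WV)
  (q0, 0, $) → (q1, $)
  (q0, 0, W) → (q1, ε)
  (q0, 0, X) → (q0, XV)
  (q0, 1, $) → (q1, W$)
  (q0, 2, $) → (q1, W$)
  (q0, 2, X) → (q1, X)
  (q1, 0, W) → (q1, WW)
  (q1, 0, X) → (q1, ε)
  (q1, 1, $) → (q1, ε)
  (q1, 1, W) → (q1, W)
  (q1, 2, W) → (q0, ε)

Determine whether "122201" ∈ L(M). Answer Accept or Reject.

Accept

(q0, 122201, $)
  read 1, top $: go to q1, push W$ → (q1, 22201, W$)
  read 2, top W: go to q0, push ε → (q0, 2201, $)
  read 2, top $: go to q1, push W$ → (q1, 201, W$)
  read 2, top W: go to q0, push ε → (q0, 01, $)
  read 0, top $: go to q1, push $ → (q1, 1, $)
  read 1, top $: go to q1, push ε → (q1, ε, ε)
All input consumed and the stack is empty.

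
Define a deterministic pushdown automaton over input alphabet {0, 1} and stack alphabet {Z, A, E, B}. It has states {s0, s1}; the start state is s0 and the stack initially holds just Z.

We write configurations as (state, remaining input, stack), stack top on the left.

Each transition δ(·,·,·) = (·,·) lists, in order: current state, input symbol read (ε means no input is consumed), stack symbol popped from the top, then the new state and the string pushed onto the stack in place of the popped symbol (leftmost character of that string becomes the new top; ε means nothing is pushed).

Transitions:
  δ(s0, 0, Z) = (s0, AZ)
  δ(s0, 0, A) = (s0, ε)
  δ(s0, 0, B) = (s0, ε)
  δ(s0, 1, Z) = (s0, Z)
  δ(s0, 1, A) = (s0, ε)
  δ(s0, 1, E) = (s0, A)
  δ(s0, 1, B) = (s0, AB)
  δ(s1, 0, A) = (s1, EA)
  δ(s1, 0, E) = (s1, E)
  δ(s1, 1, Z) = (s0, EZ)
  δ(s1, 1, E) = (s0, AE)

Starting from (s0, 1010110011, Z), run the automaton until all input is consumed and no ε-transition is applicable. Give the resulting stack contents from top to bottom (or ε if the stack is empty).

(s0, 1010110011, Z)
  read 1, top Z: go to s0, push Z → (s0, 010110011, Z)
  read 0, top Z: go to s0, push AZ → (s0, 10110011, AZ)
  read 1, top A: go to s0, push ε → (s0, 0110011, Z)
  read 0, top Z: go to s0, push AZ → (s0, 110011, AZ)
  read 1, top A: go to s0, push ε → (s0, 10011, Z)
  read 1, top Z: go to s0, push Z → (s0, 0011, Z)
  read 0, top Z: go to s0, push AZ → (s0, 011, AZ)
  read 0, top A: go to s0, push ε → (s0, 11, Z)
  read 1, top Z: go to s0, push Z → (s0, 1, Z)
  read 1, top Z: go to s0, push Z → (s0, ε, Z)
All input consumed in state s0 with stack Z.

Z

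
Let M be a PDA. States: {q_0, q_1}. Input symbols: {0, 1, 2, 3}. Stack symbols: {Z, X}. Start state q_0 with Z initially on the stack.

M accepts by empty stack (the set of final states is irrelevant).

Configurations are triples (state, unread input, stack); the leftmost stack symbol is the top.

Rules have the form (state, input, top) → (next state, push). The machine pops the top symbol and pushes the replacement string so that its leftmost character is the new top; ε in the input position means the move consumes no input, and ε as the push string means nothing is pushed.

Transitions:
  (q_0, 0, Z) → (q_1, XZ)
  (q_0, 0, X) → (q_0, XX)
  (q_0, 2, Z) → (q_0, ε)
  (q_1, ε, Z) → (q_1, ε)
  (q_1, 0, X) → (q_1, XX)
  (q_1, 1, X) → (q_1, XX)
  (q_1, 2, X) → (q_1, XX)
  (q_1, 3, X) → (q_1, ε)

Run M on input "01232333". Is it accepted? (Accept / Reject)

One accepting computation: (q_0, 01232333, Z) ⊢ (q_1, 1232333, XZ) ⊢ (q_1, 232333, XXZ) ⊢ (q_1, 32333, XXXZ) ⊢ (q_1, 2333, XXZ) ⊢ (q_1, 333, XXXZ) ⊢ (q_1, 33, XXZ) ⊢ (q_1, 3, XZ) ⊢ (q_1, ε, Z) ⊢ (q_1, ε, ε)
All input consumed and the stack is empty.

Accept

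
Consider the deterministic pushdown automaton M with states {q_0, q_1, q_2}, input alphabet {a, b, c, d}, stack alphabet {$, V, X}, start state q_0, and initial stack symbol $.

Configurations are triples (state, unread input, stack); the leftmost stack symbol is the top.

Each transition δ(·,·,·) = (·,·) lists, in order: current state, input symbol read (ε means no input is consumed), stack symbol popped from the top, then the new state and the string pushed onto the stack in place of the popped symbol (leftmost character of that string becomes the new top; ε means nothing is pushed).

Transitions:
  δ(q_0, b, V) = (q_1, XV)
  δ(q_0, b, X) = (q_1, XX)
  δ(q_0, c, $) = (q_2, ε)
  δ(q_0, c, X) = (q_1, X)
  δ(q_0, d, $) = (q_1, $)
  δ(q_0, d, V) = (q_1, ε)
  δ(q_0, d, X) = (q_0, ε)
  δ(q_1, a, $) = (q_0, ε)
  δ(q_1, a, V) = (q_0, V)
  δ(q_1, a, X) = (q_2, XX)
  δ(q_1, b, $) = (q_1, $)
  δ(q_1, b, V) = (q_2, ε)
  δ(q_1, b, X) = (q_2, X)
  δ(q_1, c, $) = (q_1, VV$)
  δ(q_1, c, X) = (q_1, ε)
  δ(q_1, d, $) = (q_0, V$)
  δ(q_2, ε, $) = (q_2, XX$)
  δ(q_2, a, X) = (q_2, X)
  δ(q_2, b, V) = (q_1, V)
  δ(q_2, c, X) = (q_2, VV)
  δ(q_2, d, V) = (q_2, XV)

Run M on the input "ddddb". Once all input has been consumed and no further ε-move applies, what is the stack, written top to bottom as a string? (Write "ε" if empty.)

XV$

(q_0, ddddb, $)
  read d, top $: go to q_1, push $ → (q_1, dddb, $)
  read d, top $: go to q_0, push V$ → (q_0, ddb, V$)
  read d, top V: go to q_1, push ε → (q_1, db, $)
  read d, top $: go to q_0, push V$ → (q_0, b, V$)
  read b, top V: go to q_1, push XV → (q_1, ε, XV$)
All input consumed in state q_1 with stack XV$.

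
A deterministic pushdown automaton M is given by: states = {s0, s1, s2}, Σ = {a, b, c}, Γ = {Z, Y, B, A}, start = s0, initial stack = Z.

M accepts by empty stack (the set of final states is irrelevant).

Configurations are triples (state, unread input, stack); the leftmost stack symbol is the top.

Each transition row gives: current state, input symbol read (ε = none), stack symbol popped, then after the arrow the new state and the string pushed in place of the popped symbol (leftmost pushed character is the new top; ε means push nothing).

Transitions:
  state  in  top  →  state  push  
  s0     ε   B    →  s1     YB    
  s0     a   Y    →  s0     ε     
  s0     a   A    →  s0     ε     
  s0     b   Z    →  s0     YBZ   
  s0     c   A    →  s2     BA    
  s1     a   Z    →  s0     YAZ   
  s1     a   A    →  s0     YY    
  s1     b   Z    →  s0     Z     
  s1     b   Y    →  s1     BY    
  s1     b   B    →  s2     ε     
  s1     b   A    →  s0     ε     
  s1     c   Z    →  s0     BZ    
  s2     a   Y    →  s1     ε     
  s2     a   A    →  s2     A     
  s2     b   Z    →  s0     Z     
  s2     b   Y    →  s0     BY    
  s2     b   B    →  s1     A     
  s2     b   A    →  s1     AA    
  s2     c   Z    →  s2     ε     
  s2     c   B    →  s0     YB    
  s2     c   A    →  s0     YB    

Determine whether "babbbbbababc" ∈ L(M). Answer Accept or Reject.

(s0, babbbbbababc, Z)
  read b, top Z: go to s0, push YBZ → (s0, abbbbbababc, YBZ)
  read a, top Y: go to s0, push ε → (s0, bbbbbababc, BZ)
  ε-move, top B: go to s1, push YB → (s1, bbbbbababc, YBZ)
  read b, top Y: go to s1, push BY → (s1, bbbbababc, BYBZ)
  read b, top B: go to s2, push ε → (s2, bbbababc, YBZ)
  read b, top Y: go to s0, push BY → (s0, bbababc, BYBZ)
  ε-move, top B: go to s1, push YB → (s1, bbababc, YBYBZ)
  read b, top Y: go to s1, push BY → (s1, bababc, BYBYBZ)
  read b, top B: go to s2, push ε → (s2, ababc, YBYBZ)
  read a, top Y: go to s1, push ε → (s1, babc, BYBZ)
  read b, top B: go to s2, push ε → (s2, abc, YBZ)
  read a, top Y: go to s1, push ε → (s1, bc, BZ)
  read b, top B: go to s2, push ε → (s2, c, Z)
  read c, top Z: go to s2, push ε → (s2, ε, ε)
All input consumed and the stack is empty.

Accept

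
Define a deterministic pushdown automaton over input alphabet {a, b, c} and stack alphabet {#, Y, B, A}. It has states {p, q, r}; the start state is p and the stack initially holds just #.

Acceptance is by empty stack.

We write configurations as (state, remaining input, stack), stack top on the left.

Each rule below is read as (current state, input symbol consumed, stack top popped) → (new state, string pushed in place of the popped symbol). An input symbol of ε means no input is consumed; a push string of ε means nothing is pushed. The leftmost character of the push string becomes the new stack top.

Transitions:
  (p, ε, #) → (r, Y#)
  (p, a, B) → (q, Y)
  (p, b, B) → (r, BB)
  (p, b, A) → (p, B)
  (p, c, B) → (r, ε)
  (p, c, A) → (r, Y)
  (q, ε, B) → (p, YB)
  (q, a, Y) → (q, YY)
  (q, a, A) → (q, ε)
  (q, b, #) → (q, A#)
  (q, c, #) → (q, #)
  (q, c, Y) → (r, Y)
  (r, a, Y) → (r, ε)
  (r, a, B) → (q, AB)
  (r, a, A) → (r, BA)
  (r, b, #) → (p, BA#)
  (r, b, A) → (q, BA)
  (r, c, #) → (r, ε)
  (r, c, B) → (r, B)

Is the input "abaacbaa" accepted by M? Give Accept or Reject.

(p, abaacbaa, #) ⊢ (r, abaacbaa, Y#) ⊢ (r, baacbaa, #) ⊢ (p, aacbaa, BA#) ⊢ (q, acbaa, YA#) ⊢ (q, cbaa, YYA#) ⊢ (r, baa, YYA#)
No transition applies at (r, baa, YYA#); input not fully consumed.

Reject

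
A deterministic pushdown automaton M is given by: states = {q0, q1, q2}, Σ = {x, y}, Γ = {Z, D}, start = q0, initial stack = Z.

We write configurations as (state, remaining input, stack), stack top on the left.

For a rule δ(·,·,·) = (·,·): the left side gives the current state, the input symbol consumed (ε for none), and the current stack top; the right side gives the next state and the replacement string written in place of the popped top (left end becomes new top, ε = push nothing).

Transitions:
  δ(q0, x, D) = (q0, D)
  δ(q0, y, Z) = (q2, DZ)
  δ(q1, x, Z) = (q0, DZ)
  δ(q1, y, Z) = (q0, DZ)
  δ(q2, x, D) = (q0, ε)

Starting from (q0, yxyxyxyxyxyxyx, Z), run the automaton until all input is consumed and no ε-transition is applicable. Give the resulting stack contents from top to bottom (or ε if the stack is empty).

Z

(q0, yxyxyxyxyxyxyx, Z)
  read y, top Z: go to q2, push DZ → (q2, xyxyxyxyxyxyx, DZ)
  read x, top D: go to q0, push ε → (q0, yxyxyxyxyxyx, Z)
  read y, top Z: go to q2, push DZ → (q2, xyxyxyxyxyx, DZ)
  read x, top D: go to q0, push ε → (q0, yxyxyxyxyx, Z)
  read y, top Z: go to q2, push DZ → (q2, xyxyxyxyx, DZ)
  read x, top D: go to q0, push ε → (q0, yxyxyxyx, Z)
  read y, top Z: go to q2, push DZ → (q2, xyxyxyx, DZ)
  read x, top D: go to q0, push ε → (q0, yxyxyx, Z)
  read y, top Z: go to q2, push DZ → (q2, xyxyx, DZ)
  read x, top D: go to q0, push ε → (q0, yxyx, Z)
  read y, top Z: go to q2, push DZ → (q2, xyx, DZ)
  read x, top D: go to q0, push ε → (q0, yx, Z)
  read y, top Z: go to q2, push DZ → (q2, x, DZ)
  read x, top D: go to q0, push ε → (q0, ε, Z)
All input consumed in state q0 with stack Z.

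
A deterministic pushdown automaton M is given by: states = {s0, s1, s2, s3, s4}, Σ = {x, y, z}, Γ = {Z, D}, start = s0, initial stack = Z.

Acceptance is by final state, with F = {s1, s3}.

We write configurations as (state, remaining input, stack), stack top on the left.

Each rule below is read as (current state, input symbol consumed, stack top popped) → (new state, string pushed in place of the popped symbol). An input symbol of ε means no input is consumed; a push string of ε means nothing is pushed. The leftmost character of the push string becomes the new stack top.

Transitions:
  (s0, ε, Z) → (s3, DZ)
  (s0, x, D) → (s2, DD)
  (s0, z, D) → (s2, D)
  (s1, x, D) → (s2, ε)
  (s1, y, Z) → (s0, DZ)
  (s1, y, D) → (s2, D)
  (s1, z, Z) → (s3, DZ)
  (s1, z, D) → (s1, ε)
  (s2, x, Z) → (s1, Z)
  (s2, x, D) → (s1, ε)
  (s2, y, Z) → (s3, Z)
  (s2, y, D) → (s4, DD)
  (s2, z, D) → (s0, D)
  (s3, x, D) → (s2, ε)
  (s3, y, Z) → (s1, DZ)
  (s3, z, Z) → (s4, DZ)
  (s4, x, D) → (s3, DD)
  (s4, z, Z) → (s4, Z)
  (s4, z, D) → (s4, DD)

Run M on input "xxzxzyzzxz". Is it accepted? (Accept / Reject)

(s0, xxzxzyzzxz, Z)
  ε-move, top Z: go to s3, push DZ → (s3, xxzxzyzzxz, DZ)
  read x, top D: go to s2, push ε → (s2, xzxzyzzxz, Z)
  read x, top Z: go to s1, push Z → (s1, zxzyzzxz, Z)
  read z, top Z: go to s3, push DZ → (s3, xzyzzxz, DZ)
  read x, top D: go to s2, push ε → (s2, zyzzxz, Z)
No transition applies at (s2, zyzzxz, Z); input not fully consumed.

Reject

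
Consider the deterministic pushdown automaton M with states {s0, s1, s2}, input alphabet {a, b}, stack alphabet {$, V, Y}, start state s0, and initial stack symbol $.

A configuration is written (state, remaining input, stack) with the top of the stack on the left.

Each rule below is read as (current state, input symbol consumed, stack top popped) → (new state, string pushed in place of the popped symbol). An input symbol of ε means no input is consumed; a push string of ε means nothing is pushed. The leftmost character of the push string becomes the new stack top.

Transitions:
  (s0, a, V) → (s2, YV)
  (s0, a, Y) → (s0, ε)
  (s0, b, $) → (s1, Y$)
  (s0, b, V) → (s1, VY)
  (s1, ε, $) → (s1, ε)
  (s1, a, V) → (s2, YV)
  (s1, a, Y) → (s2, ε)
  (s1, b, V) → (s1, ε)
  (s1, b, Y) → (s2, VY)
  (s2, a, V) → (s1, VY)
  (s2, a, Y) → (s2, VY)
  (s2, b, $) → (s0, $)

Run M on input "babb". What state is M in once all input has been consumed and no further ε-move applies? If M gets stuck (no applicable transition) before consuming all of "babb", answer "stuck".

s1

(s0, babb, $) ⊢ (s1, abb, Y$) ⊢ (s2, bb, $) ⊢ (s0, b, $) ⊢ (s1, ε, Y$)
All input consumed; M is in state s1.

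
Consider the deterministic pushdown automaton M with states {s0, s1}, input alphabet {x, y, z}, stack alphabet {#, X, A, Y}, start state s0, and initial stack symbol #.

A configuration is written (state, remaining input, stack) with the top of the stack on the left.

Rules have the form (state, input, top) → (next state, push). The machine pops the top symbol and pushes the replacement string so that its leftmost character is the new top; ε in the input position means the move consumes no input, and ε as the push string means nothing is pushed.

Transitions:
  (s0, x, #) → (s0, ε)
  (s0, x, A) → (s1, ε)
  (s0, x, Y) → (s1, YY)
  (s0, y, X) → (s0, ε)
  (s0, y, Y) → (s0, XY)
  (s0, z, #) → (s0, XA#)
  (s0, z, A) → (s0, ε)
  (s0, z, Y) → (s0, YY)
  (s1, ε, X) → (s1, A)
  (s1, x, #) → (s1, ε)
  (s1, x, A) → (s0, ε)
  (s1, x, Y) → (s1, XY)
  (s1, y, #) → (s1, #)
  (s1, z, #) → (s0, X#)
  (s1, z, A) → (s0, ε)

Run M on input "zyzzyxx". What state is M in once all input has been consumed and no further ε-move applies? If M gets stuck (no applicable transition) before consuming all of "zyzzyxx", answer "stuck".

s1

(s0, zyzzyxx, #)
  read z, top #: go to s0, push XA# → (s0, yzzyxx, XA#)
  read y, top X: go to s0, push ε → (s0, zzyxx, A#)
  read z, top A: go to s0, push ε → (s0, zyxx, #)
  read z, top #: go to s0, push XA# → (s0, yxx, XA#)
  read y, top X: go to s0, push ε → (s0, xx, A#)
  read x, top A: go to s1, push ε → (s1, x, #)
  read x, top #: go to s1, push ε → (s1, ε, ε)
All input consumed; M is in state s1.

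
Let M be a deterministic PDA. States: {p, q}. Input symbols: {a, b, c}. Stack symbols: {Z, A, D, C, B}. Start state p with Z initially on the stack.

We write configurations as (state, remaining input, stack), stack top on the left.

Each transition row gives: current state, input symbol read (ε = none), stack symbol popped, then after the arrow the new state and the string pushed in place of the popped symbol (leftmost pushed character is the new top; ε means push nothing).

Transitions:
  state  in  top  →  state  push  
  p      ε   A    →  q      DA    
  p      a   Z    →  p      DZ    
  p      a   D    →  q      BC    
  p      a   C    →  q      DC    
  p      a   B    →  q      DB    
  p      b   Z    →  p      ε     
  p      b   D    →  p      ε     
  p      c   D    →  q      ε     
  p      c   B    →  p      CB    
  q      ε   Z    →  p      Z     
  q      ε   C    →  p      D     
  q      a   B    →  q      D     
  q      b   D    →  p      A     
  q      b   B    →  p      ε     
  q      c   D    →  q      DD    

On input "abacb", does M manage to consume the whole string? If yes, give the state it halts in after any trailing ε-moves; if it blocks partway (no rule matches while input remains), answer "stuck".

(p, abacb, Z)
  read a, top Z: go to p, push DZ → (p, bacb, DZ)
  read b, top D: go to p, push ε → (p, acb, Z)
  read a, top Z: go to p, push DZ → (p, cb, DZ)
  read c, top D: go to q, push ε → (q, b, Z)
  ε-move, top Z: go to p, push Z → (p, b, Z)
  read b, top Z: go to p, push ε → (p, ε, ε)
All input consumed; M is in state p.

p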